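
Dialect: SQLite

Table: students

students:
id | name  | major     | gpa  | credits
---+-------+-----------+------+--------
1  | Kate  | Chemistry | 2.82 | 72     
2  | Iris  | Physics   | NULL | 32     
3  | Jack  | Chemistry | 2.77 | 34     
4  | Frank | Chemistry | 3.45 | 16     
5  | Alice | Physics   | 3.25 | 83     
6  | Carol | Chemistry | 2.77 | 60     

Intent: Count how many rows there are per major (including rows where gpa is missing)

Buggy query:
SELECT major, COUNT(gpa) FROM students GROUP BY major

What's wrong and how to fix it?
Bug: COUNT(column) counts non-NULL values only; rows with NULL gpa aren't counted

Fix: Replace COUNT(gpa) with COUNT(*)

Corrected query:
SELECT major, COUNT(*) FROM students GROUP BY major

Result:
major     | COUNT(*)
----------+---------
Chemistry | 4       
Physics   | 2       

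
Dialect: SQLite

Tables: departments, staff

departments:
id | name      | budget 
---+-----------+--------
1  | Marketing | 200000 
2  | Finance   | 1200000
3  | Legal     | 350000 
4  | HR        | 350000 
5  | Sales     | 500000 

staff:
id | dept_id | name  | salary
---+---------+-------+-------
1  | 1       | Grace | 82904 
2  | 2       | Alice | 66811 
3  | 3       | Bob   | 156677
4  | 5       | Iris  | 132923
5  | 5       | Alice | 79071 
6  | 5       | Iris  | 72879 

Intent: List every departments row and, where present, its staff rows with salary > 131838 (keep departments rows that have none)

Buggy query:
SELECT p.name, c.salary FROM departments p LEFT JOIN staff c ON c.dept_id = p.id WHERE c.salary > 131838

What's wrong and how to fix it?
Bug: A WHERE condition on the right-hand table after LEFT JOIN drops unmatched parents

Fix: Put 'c.salary > 131838' in the JOIN's ON clause instead of WHERE

Corrected query:
SELECT p.name, c.salary FROM departments p LEFT JOIN staff c ON c.dept_id = p.id AND c.salary > 131838

Result:
name      | salary
----------+-------
Marketing | NULL  
Finance   | NULL  
Legal     | 156677
HR        | NULL  
Sales     | 132923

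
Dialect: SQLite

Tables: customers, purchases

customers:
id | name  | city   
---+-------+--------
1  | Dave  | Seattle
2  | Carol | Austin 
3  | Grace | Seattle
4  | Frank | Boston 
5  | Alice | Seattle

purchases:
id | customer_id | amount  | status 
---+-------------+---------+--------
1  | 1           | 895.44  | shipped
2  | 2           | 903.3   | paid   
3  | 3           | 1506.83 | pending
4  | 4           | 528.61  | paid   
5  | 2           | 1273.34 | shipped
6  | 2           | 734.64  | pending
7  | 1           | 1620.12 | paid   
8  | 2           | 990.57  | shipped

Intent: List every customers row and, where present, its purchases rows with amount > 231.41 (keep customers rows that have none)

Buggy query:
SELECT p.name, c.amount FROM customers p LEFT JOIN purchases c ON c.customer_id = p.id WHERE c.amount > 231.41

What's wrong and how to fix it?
Bug: A WHERE condition on the right-hand table after LEFT JOIN drops unmatched parents

Fix: Put 'c.amount > 231.41' in the JOIN's ON clause instead of WHERE

Corrected query:
SELECT p.name, c.amount FROM customers p LEFT JOIN purchases c ON c.customer_id = p.id AND c.amount > 231.41

Result:
name  | amount 
------+--------
Dave  | 895.44 
Dave  | 1620.12
Carol | 734.64 
Carol | 903.3  
Carol | 990.57 
Carol | 1273.34
Grace | 1506.83
Frank | 528.61 
Alice | NULL   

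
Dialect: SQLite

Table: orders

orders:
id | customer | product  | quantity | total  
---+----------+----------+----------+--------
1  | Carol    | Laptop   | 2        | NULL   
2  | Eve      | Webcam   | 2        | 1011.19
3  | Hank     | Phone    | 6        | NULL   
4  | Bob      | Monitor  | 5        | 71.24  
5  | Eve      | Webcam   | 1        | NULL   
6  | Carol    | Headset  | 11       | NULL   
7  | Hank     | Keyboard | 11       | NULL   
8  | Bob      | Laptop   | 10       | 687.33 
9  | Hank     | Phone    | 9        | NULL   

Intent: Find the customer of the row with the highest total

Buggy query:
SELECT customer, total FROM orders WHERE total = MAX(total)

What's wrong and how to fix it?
Bug: WHERE is evaluated per row; an aggregate over the whole table isn't defined there

Fix: Wrap MAX in a scalar subquery so WHERE compares against a single value

Corrected query:
SELECT customer, total FROM orders WHERE total = (SELECT MAX(total) FROM orders)

Result:
customer | total  
---------+--------
Eve      | 1011.19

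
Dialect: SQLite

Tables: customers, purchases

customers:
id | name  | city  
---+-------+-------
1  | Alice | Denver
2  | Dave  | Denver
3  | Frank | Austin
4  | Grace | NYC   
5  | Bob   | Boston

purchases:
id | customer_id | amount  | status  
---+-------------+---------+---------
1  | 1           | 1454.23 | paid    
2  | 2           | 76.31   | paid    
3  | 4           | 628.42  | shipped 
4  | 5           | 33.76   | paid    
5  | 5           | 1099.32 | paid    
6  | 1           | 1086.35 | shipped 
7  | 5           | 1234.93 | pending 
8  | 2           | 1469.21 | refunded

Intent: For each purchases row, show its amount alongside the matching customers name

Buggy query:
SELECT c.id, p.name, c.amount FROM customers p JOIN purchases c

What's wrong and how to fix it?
Bug: JOIN with no ON clause produces a cartesian product; every purchases row pairs with every customers row

Fix: Specify the join condition linking the foreign key to the parent id

Corrected query:
SELECT c.id, p.name, c.amount FROM customers p JOIN purchases c ON c.customer_id = p.id

Result:
id | name  | amount 
---+-------+--------
1  | Alice | 1454.23
2  | Dave  | 76.31  
3  | Grace | 628.42 
4  | Bob   | 33.76  
5  | Bob   | 1099.32
6  | Alice | 1086.35
7  | Bob   | 1234.93
8  | Dave  | 1469.21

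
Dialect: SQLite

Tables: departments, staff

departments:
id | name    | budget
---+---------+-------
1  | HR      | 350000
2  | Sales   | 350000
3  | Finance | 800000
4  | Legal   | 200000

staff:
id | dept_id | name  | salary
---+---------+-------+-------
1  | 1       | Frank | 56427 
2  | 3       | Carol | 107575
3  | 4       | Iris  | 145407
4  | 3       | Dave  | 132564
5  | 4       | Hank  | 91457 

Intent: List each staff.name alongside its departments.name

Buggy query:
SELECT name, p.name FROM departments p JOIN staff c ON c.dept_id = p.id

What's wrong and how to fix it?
Bug: 'name' exists in both joined tables, so the database can't tell which one is meant

Fix: Prefix ambiguous columns with the table alias

Corrected query:
SELECT c.name, p.name FROM departments p JOIN staff c ON c.dept_id = p.id

Result:
name  | name   
------+--------
Frank | HR     
Carol | Finance
Iris  | Legal  
Dave  | Finance
Hank  | Legal  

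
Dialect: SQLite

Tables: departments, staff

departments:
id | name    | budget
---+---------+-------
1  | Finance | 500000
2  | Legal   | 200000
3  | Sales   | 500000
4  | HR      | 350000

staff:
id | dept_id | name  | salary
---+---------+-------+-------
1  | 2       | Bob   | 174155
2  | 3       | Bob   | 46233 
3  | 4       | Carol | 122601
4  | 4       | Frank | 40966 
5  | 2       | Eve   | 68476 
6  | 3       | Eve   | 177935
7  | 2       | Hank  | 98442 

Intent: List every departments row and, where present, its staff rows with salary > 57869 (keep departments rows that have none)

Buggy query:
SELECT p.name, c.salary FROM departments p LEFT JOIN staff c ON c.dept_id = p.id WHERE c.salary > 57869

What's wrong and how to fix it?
Bug: Filtering c.salary in WHERE discards the NULL rows produced by LEFT JOIN, turning it into an inner join

Fix: Move the right-table condition into the ON clause so unmatched parents are kept

Corrected query:
SELECT p.name, c.salary FROM departments p LEFT JOIN staff c ON c.dept_id = p.id AND c.salary > 57869

Result:
name    | salary
--------+-------
Finance | NULL  
Legal   | 68476 
Legal   | 98442 
Legal   | 174155
Sales   | 177935
HR      | 122601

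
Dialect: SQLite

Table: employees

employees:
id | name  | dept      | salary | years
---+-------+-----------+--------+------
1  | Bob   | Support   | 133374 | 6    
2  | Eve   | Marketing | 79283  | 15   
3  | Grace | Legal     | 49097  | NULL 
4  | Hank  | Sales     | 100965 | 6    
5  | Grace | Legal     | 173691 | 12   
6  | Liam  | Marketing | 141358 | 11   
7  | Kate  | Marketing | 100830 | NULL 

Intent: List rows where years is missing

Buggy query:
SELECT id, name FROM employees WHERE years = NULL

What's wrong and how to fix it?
Bug: '= NULL' is always unknown in SQL three-valued logic, so no rows match

Fix: Replace '= NULL' with 'IS NULL'

Corrected query:
SELECT id, name FROM employees WHERE years IS NULL

Result:
id | name 
---+------
3  | Grace
7  | Kate 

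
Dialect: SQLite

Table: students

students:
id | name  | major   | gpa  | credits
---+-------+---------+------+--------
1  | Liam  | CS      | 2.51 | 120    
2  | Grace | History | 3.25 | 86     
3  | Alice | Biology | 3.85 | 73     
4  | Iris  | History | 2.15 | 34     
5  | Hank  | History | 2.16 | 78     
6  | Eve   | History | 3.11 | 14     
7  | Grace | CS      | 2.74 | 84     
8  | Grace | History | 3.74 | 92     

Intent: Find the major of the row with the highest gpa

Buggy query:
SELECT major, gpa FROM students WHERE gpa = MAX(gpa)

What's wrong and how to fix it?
Bug: MAX(gpa) is an aggregate and cannot be used directly in WHERE

Fix: Wrap MAX in a scalar subquery so WHERE compares against a single value

Corrected query:
SELECT major, gpa FROM students WHERE gpa = (SELECT MAX(gpa) FROM students)

Result:
major   | gpa 
--------+-----
Biology | 3.85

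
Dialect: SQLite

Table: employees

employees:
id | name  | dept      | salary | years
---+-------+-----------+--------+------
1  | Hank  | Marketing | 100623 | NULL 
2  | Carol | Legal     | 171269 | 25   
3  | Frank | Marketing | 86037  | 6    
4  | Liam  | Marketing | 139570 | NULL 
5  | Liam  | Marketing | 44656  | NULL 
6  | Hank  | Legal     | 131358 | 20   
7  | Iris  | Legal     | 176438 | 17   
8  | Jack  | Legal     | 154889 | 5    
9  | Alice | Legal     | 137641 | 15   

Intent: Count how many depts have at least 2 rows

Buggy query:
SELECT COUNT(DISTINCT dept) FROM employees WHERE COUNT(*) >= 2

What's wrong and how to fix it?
Bug: COUNT(*) cannot appear in WHERE; the per-group count doesn't exist yet

Fix: Use a subquery that GROUPs and filters with HAVING, then count its rows

Corrected query:
SELECT COUNT(*) FROM (SELECT dept FROM employees GROUP BY dept HAVING COUNT(*) >= 2)

Result:
COUNT(*)
--------
2       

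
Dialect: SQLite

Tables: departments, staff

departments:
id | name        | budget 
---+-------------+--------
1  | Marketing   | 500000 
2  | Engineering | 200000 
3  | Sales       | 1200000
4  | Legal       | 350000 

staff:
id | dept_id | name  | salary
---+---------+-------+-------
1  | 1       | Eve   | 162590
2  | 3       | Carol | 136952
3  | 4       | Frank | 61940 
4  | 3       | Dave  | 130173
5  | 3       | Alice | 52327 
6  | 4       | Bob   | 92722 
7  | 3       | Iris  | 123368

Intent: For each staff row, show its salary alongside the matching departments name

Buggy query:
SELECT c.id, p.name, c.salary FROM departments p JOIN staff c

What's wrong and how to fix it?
Bug: Missing join condition: each staff row is matched to all departments rows instead of just its own

Fix: Add ON c.dept_id = p.id to the JOIN

Corrected query:
SELECT c.id, p.name, c.salary FROM departments p JOIN staff c ON c.dept_id = p.id

Result:
id | name      | salary
---+-----------+-------
1  | Marketing | 162590
2  | Sales     | 136952
3  | Legal     | 61940 
4  | Sales     | 130173
5  | Sales     | 52327 
6  | Legal     | 92722 
7  | Sales     | 123368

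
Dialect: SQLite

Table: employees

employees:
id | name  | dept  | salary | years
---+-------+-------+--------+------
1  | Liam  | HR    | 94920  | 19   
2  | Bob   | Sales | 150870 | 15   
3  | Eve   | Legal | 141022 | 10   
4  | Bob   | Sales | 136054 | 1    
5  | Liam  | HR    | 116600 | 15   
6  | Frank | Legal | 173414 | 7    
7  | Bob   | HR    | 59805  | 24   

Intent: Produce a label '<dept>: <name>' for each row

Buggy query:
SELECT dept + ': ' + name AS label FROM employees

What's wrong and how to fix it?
Bug: '+' is numeric addition; on text columns SQLite converts them to 0 instead of concatenating

Fix: Replace + with || to concatenate text

Corrected query:
SELECT dept || ': ' || name AS label FROM employees

Result:
label       
------------
HR: Liam    
Sales: Bob  
Legal: Eve  
Sales: Bob  
HR: Liam    
Legal: Frank
HR: Bob     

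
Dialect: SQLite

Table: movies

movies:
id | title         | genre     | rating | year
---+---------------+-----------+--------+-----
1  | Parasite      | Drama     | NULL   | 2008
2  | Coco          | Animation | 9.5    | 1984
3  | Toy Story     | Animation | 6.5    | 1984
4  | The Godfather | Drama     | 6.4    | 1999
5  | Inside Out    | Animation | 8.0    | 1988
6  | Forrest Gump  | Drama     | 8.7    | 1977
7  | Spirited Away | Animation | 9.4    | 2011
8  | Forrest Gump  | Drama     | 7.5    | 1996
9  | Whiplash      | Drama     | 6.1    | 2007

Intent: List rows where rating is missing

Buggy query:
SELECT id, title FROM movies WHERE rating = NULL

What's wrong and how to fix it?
Bug: Comparing to NULL with '=' never matches; NULL = NULL is unknown, not true

Fix: Use IS NULL to test for NULL

Corrected query:
SELECT id, title FROM movies WHERE rating IS NULL

Result:
id | title   
---+---------
1  | Parasite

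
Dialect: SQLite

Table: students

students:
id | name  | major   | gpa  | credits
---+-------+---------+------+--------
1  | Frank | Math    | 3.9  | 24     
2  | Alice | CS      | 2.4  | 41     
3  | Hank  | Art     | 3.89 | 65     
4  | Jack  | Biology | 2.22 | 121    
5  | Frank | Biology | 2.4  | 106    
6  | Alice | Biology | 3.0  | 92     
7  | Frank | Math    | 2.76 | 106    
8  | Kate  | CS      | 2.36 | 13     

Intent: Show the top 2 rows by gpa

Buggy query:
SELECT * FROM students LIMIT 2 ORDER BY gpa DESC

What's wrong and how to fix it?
Bug: LIMIT must come after ORDER BY

Fix: Swap the clauses: ORDER BY first, then LIMIT

Corrected query:
SELECT * FROM students ORDER BY gpa DESC LIMIT 2

Result:
id | name  | major | gpa  | credits
---+-------+-------+------+--------
1  | Frank | Math  | 3.9  | 24     
3  | Hank  | Art   | 3.89 | 65     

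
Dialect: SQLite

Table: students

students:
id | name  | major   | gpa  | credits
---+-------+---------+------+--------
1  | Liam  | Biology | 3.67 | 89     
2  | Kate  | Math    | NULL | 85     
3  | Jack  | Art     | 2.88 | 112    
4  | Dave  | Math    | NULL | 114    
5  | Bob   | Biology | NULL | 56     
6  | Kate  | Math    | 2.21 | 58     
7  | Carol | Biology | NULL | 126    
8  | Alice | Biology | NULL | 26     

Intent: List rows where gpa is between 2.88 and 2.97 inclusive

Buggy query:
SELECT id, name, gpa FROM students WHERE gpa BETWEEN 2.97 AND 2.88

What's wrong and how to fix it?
Bug: BETWEEN expects the lower bound first; with 2.97 AND 2.88 the range is empty

Fix: Write BETWEEN 2.88 AND 2.97

Corrected query:
SELECT id, name, gpa FROM students WHERE gpa BETWEEN 2.88 AND 2.97

Result:
id | name | gpa 
---+------+-----
3  | Jack | 2.88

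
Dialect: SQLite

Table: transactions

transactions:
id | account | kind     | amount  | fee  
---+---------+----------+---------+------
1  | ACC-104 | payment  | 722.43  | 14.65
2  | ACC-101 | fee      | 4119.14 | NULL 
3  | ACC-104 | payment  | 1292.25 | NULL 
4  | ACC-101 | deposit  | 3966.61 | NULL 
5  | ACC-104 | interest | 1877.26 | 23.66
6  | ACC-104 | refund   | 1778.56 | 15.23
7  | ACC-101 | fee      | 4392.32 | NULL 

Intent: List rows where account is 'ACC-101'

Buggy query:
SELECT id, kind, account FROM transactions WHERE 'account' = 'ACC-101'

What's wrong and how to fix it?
Bug: Single quotes denote string literals in SQL; the column name is being compared as a constant string

Fix: Remove the quotes around the column name (or use double quotes for an identifier)

Corrected query:
SELECT id, kind, account FROM transactions WHERE account = 'ACC-101'

Result:
id | kind    | account
---+---------+--------
2  | fee     | ACC-101
4  | deposit | ACC-101
7  | fee     | ACC-101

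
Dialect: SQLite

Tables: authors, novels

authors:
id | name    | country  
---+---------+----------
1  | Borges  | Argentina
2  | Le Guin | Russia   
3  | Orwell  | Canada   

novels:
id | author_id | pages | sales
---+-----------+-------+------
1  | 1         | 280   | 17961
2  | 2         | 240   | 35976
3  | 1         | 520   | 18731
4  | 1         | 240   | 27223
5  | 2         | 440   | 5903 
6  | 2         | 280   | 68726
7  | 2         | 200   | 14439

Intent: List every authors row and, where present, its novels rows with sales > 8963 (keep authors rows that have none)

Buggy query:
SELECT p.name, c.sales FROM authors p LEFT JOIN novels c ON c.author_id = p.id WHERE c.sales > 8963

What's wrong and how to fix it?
Bug: Filtering c.sales in WHERE discards the NULL rows produced by LEFT JOIN, turning it into an inner join

Fix: Move the right-table condition into the ON clause so unmatched parents are kept

Corrected query:
SELECT p.name, c.sales FROM authors p LEFT JOIN novels c ON c.author_id = p.id AND c.sales > 8963

Result:
name    | sales
--------+------
Borges  | 17961
Borges  | 18731
Borges  | 27223
Le Guin | 14439
Le Guin | 35976
Le Guin | 68726
Orwell  | NULL 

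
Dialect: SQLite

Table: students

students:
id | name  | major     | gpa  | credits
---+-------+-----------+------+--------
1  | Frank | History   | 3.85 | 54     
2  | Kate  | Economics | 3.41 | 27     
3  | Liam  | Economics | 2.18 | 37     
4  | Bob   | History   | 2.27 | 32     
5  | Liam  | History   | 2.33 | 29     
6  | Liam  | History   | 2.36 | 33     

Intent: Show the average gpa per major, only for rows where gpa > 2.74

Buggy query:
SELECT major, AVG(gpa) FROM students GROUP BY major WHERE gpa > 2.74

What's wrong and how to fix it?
Bug: Row-level WHERE must come before GROUP BY in the clause order

Fix: Move the WHERE clause before GROUP BY

Corrected query:
SELECT major, AVG(gpa) FROM students WHERE gpa > 2.74 GROUP BY major

Result:
major     | AVG(gpa)
----------+---------
Economics | 3.41    
History   | 3.85    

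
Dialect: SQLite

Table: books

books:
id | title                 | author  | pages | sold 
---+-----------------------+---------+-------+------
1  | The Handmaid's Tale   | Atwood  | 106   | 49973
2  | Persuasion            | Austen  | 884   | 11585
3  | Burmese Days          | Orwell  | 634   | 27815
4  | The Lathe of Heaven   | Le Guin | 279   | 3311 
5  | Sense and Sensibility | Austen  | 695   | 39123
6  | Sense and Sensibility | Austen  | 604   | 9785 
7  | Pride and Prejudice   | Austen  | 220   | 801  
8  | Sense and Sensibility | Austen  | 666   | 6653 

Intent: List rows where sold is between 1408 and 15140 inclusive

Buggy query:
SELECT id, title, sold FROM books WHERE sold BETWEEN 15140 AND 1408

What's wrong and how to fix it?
Bug: BETWEEN expects the lower bound first; with 15140 AND 1408 the range is empty

Fix: Write BETWEEN 1408 AND 15140

Corrected query:
SELECT id, title, sold FROM books WHERE sold BETWEEN 1408 AND 15140

Result:
id | title                 | sold 
---+-----------------------+------
2  | Persuasion            | 11585
4  | The Lathe of Heaven   | 3311 
6  | Sense and Sensibility | 9785 
8  | Sense and Sensibility | 6653 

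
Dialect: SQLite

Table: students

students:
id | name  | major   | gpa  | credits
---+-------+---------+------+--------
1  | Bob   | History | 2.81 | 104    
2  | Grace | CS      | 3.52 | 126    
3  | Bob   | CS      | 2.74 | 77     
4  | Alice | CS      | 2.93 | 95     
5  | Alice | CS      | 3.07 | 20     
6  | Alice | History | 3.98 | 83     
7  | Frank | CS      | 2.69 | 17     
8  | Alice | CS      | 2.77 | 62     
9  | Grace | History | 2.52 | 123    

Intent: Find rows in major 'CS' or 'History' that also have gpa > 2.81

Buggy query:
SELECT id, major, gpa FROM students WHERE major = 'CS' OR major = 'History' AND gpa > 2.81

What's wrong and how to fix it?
Bug: Without parentheses, AND is evaluated before OR, so the gpa filter only applies to the 'History' branch

Fix: Add parentheses around the OR so the AND applies to both alternatives

Corrected query:
SELECT id, major, gpa FROM students WHERE (major = 'CS' OR major = 'History') AND gpa > 2.81

Result:
id | major   | gpa 
---+---------+-----
2  | CS      | 3.52
4  | CS      | 2.93
5  | CS      | 3.07
6  | History | 3.98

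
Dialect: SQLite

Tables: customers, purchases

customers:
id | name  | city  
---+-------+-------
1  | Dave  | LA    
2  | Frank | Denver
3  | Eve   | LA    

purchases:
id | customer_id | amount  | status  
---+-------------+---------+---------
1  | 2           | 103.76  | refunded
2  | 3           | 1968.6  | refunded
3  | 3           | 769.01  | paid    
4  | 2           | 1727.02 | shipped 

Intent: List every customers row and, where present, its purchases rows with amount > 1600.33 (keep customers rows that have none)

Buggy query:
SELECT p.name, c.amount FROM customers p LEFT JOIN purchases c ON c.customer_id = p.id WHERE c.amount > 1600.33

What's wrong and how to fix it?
Bug: Filtering c.amount in WHERE discards the NULL rows produced by LEFT JOIN, turning it into an inner join

Fix: Put 'c.amount > 1600.33' in the JOIN's ON clause instead of WHERE

Corrected query:
SELECT p.name, c.amount FROM customers p LEFT JOIN purchases c ON c.customer_id = p.id AND c.amount > 1600.33

Result:
name  | amount 
------+--------
Dave  | NULL   
Frank | 1727.02
Eve   | 1968.6 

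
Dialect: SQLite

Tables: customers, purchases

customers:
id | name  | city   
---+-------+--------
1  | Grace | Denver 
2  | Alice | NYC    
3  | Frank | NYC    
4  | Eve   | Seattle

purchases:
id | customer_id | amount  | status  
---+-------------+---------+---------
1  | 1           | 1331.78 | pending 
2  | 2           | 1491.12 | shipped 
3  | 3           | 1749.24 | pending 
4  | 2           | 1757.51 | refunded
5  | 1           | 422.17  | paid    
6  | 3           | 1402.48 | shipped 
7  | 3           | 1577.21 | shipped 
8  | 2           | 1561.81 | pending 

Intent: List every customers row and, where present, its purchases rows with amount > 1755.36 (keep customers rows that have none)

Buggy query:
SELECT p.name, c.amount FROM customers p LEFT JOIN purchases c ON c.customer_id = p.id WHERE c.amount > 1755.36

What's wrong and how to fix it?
Bug: Filtering c.amount in WHERE discards the NULL rows produced by LEFT JOIN, turning it into an inner join

Fix: Put 'c.amount > 1755.36' in the JOIN's ON clause instead of WHERE

Corrected query:
SELECT p.name, c.amount FROM customers p LEFT JOIN purchases c ON c.customer_id = p.id AND c.amount > 1755.36

Result:
name  | amount 
------+--------
Grace | NULL   
Alice | 1757.51
Frank | NULL   
Eve   | NULL   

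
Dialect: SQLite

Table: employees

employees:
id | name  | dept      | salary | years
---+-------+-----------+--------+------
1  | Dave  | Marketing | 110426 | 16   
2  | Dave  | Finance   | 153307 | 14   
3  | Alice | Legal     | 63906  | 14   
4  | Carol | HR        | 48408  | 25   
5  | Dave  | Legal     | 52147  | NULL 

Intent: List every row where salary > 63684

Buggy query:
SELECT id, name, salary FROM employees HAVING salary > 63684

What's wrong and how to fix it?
Bug: HAVING filters the output of aggregation, but this query has no GROUP BY and no aggregate functions, so SQLite rejects it (HAVING clause on a non-aggregate query); the condition here is per row

Fix: Use WHERE for row-level filtering

Corrected query:
SELECT id, name, salary FROM employees WHERE salary > 63684

Result:
id | name  | salary
---+-------+-------
1  | Dave  | 110426
2  | Dave  | 153307
3  | Alice | 63906 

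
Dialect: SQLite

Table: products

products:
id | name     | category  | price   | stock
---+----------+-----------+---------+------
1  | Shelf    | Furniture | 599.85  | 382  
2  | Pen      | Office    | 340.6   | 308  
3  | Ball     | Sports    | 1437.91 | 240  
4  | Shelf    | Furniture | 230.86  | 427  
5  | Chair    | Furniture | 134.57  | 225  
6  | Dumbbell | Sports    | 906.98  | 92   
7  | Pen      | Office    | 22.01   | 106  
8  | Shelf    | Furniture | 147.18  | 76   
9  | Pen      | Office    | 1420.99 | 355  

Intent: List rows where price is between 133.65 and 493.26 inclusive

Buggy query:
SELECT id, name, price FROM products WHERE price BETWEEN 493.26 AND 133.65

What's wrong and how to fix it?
Bug: BETWEEN expects the lower bound first; with 493.26 AND 133.65 the range is empty

Fix: Write BETWEEN 133.65 AND 493.26

Corrected query:
SELECT id, name, price FROM products WHERE price BETWEEN 133.65 AND 493.26

Result:
id | name  | price 
---+-------+-------
2  | Pen   | 340.6 
4  | Shelf | 230.86
5  | Chair | 134.57
8  | Shelf | 147.18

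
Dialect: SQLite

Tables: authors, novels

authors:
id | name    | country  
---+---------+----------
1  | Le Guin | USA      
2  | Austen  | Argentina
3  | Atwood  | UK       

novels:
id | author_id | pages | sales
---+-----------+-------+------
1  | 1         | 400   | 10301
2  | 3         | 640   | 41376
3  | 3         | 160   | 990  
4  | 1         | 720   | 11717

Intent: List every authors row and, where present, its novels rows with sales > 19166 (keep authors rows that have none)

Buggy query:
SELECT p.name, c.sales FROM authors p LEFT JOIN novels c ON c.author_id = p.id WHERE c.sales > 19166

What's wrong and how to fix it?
Bug: Filtering c.sales in WHERE discards the NULL rows produced by LEFT JOIN, turning it into an inner join

Fix: Move the right-table condition into the ON clause so unmatched parents are kept

Corrected query:
SELECT p.name, c.sales FROM authors p LEFT JOIN novels c ON c.author_id = p.id AND c.sales > 19166

Result:
name    | sales
--------+------
Le Guin | NULL 
Austen  | NULL 
Atwood  | 41376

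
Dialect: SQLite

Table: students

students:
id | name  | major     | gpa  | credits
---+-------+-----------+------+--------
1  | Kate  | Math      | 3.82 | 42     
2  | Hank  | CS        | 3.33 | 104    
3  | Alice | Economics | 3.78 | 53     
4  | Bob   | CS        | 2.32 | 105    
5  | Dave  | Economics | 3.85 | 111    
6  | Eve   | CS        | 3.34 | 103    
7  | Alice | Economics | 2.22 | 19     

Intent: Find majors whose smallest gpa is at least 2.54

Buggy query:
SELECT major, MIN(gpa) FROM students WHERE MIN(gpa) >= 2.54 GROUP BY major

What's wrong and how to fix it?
Bug: MIN() in WHERE is a misuse of aggregate

Fix: Replace WHERE with HAVING after the GROUP BY

Corrected query:
SELECT major, MIN(gpa) FROM students GROUP BY major HAVING MIN(gpa) >= 2.54

Result:
major | MIN(gpa)
------+---------
Math  | 3.82    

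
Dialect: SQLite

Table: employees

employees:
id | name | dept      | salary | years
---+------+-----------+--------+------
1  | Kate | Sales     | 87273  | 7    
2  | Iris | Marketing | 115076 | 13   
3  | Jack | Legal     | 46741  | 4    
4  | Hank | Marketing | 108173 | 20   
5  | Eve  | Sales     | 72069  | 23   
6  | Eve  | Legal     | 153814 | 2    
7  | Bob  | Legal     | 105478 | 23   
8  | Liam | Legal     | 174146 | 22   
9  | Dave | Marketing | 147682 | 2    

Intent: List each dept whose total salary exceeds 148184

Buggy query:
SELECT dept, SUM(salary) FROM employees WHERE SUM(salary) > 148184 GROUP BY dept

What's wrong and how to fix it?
Bug: SUM(salary) is an aggregate, but WHERE filters rows before aggregation

Fix: Use HAVING (which filters groups after aggregation) instead of WHERE

Corrected query:
SELECT dept, SUM(salary) FROM employees GROUP BY dept HAVING SUM(salary) > 148184

Result:
dept      | SUM(salary)
----------+------------
Legal     | 480179     
Marketing | 370931     
Sales     | 159342     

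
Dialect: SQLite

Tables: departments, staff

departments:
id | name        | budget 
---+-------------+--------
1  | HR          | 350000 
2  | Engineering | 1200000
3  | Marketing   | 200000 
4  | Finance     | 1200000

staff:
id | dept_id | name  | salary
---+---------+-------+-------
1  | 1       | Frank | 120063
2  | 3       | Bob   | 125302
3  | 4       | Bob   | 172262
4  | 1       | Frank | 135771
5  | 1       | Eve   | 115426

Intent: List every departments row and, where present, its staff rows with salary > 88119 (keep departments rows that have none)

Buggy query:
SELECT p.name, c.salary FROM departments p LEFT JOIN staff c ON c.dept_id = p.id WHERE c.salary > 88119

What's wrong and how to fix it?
Bug: Filtering c.salary in WHERE discards the NULL rows produced by LEFT JOIN, turning it into an inner join

Fix: Put 'c.salary > 88119' in the JOIN's ON clause instead of WHERE

Corrected query:
SELECT p.name, c.salary FROM departments p LEFT JOIN staff c ON c.dept_id = p.id AND c.salary > 88119

Result:
name        | salary
------------+-------
HR          | 115426
HR          | 120063
HR          | 135771
Engineering | NULL  
Marketing   | 125302
Finance     | 172262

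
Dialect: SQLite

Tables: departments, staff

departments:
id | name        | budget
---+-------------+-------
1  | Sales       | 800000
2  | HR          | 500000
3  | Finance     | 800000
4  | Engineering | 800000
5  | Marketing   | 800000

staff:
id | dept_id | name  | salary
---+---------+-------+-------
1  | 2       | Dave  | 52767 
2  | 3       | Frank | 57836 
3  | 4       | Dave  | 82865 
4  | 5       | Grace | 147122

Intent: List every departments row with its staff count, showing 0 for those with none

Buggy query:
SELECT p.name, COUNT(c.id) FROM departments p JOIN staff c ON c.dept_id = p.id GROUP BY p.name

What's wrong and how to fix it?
Bug: INNER JOIN drops departments rows that have no matching staff rows

Fix: Use LEFT JOIN so parents without children still appear (COUNT(c.id) gives 0)

Corrected query:
SELECT p.name, COUNT(c.id) FROM departments p LEFT JOIN staff c ON c.dept_id = p.id GROUP BY p.name

Result:
name        | COUNT(c.id)
------------+------------
Engineering | 1          
Finance     | 1          
HR          | 1          
Marketing   | 1          
Sales       | 0          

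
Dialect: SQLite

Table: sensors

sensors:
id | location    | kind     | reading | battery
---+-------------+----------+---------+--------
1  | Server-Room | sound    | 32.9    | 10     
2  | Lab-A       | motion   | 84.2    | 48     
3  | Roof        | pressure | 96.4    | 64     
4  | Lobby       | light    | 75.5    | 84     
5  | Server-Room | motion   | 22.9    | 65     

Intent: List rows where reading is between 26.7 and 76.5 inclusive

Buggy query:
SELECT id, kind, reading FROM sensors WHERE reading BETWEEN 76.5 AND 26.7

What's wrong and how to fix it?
Bug: The bounds are reversed; BETWEEN a AND b requires a <= b to match anything

Fix: Write BETWEEN 26.7 AND 76.5

Corrected query:
SELECT id, kind, reading FROM sensors WHERE reading BETWEEN 26.7 AND 76.5

Result:
id | kind  | reading
---+-------+--------
1  | sound | 32.9   
4  | light | 75.5   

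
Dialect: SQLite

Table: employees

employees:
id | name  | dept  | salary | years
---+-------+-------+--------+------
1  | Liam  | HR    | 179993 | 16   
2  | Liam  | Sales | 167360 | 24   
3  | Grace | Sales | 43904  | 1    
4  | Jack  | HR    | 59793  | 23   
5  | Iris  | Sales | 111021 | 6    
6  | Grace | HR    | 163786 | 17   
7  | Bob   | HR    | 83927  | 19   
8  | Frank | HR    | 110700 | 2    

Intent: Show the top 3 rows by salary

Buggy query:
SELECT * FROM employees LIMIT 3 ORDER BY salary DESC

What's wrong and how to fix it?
Bug: LIMIT must come after ORDER BY

Fix: Sort with ORDER BY, then apply LIMIT

Corrected query:
SELECT * FROM employees ORDER BY salary DESC LIMIT 3

Result:
id | name  | dept  | salary | years
---+-------+-------+--------+------
1  | Liam  | HR    | 179993 | 16   
2  | Liam  | Sales | 167360 | 24   
6  | Grace | HR    | 163786 | 17   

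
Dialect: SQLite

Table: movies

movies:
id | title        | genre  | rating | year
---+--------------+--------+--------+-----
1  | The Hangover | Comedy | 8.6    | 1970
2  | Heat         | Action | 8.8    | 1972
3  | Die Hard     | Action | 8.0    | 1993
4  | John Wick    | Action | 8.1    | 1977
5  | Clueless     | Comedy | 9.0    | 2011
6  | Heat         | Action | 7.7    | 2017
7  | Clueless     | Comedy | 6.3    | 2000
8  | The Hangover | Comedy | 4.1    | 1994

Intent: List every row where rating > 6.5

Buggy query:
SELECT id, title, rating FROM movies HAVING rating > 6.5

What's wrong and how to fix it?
Bug: HAVING filters the output of aggregation, but this query has no GROUP BY and no aggregate functions, so SQLite rejects it (HAVING clause on a non-aggregate query); the condition here is per row

Fix: Use WHERE for row-level filtering

Corrected query:
SELECT id, title, rating FROM movies WHERE rating > 6.5

Result:
id | title        | rating
---+--------------+-------
1  | The Hangover | 8.6   
2  | Heat         | 8.8   
3  | Die Hard     | 8     
4  | John Wick    | 8.1   
5  | Clueless     | 9     
6  | Heat         | 7.7   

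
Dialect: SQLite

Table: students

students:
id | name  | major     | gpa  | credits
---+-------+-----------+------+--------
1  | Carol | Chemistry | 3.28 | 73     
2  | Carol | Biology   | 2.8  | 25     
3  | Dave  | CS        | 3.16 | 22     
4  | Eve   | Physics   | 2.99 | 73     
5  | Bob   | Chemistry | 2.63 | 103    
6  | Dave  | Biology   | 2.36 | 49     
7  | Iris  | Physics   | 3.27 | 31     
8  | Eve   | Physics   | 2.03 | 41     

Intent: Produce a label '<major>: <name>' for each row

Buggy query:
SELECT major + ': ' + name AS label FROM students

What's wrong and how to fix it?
Bug: SQLite uses || for string concatenation; + coerces text to numbers (yielding 0)

Fix: Use the || operator for string concatenation

Corrected query:
SELECT major || ': ' || name AS label FROM students

Result:
label           
----------------
Chemistry: Carol
Biology: Carol  
CS: Dave        
Physics: Eve    
Chemistry: Bob  
Biology: Dave   
Physics: Iris   
Physics: Eve    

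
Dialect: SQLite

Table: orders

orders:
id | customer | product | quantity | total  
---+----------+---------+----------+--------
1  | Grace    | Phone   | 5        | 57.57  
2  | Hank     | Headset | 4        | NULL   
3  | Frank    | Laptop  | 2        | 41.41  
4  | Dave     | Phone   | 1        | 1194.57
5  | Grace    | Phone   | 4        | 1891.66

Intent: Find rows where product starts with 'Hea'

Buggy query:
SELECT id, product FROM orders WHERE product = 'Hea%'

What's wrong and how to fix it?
Bug: Wildcards only work with LIKE; '=' treats '%' as a literal character

Fix: Use LIKE for wildcard pattern matching

Corrected query:
SELECT id, product FROM orders WHERE product LIKE 'Hea%'

Result:
id | product
---+--------
2  | Headset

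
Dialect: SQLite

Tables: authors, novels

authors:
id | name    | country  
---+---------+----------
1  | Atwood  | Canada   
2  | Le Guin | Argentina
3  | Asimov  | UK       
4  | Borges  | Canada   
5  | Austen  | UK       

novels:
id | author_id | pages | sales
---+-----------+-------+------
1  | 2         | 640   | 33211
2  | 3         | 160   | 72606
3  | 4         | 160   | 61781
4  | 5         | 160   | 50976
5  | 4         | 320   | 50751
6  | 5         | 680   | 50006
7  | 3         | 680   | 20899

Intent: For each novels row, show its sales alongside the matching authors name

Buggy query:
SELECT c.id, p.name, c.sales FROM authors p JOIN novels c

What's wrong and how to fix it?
Bug: Missing join condition: each novels row is matched to all authors rows instead of just its own

Fix: Specify the join condition linking the foreign key to the parent id

Corrected query:
SELECT c.id, p.name, c.sales FROM authors p JOIN novels c ON c.author_id = p.id

Result:
id | name    | sales
---+---------+------
1  | Le Guin | 33211
2  | Asimov  | 72606
3  | Borges  | 61781
4  | Austen  | 50976
5  | Borges  | 50751
6  | Austen  | 50006
7  | Asimov  | 20899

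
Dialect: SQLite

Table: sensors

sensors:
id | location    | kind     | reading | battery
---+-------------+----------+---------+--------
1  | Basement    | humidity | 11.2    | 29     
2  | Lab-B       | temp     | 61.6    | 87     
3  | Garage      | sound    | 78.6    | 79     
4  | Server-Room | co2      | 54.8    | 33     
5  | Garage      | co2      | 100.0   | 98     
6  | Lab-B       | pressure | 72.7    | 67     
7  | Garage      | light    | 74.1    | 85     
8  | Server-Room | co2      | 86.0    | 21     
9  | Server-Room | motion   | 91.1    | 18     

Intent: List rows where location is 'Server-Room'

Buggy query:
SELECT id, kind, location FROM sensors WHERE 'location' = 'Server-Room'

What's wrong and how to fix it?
Bug: Single quotes denote string literals in SQL; the column name is being compared as a constant string

Fix: Remove the quotes around the column name (or use double quotes for an identifier)

Corrected query:
SELECT id, kind, location FROM sensors WHERE location = 'Server-Room'

Result:
id | kind   | location   
---+--------+------------
4  | co2    | Server-Room
8  | co2    | Server-Room
9  | motion | Server-Room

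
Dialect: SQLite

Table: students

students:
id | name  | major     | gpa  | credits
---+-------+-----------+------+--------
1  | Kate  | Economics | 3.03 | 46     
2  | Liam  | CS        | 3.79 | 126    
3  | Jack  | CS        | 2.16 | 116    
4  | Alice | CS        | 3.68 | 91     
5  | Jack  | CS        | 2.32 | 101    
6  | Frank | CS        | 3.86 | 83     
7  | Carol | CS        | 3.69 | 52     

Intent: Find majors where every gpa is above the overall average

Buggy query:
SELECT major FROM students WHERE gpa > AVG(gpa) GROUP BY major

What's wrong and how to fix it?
Bug: AVG() is an aggregate; it can't sit directly in WHERE

Fix: Use a subquery for AVG and a HAVING MIN(...) filter so the condition holds for every row in the group

Corrected query:
SELECT major FROM students GROUP BY major HAVING MIN(gpa) > (SELECT AVG(gpa) FROM students)

Result:
(no rows)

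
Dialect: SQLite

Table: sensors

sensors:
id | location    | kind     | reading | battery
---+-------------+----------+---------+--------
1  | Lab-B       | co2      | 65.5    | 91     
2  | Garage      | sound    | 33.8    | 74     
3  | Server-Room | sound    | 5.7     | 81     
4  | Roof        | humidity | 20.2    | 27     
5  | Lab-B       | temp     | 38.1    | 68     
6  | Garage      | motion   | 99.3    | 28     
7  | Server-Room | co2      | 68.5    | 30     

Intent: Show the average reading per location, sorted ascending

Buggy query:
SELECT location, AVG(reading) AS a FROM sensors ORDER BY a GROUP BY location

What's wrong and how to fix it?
Bug: ORDER BY appears before GROUP BY; SQL clause order requires GROUP BY first

Fix: Reorder: SELECT … FROM … GROUP BY … ORDER BY …

Corrected query:
SELECT location, AVG(reading) AS a FROM sensors GROUP BY location ORDER BY a

Result:
location    | a    
------------+------
Roof        | 20.2 
Server-Room | 37.1 
Lab-B       | 51.8 
Garage      | 66.55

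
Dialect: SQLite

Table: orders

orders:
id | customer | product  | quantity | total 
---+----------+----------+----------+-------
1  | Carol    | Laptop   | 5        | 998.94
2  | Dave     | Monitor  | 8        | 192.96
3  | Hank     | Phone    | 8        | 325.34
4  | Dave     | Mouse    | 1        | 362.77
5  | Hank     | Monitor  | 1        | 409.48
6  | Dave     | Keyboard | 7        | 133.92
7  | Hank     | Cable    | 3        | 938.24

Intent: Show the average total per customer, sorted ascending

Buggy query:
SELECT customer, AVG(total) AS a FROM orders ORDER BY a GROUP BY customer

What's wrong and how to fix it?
Bug: ORDER BY appears before GROUP BY; SQL clause order requires GROUP BY first

Fix: Reorder: SELECT … FROM … GROUP BY … ORDER BY …

Corrected query:
SELECT customer, AVG(total) AS a FROM orders GROUP BY customer ORDER BY a

Result:
customer | a         
---------+-----------
Dave     | 229.883333
Hank     | 557.686667
Carol    | 998.94    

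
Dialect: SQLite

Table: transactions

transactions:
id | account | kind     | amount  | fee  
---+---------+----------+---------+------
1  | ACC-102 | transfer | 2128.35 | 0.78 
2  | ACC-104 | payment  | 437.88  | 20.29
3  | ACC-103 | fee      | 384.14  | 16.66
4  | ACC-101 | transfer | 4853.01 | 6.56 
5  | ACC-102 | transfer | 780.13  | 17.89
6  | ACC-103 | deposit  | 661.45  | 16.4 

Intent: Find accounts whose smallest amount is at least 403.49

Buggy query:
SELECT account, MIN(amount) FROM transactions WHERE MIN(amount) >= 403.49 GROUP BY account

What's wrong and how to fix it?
Bug: MIN() in WHERE is a misuse of aggregate

Fix: Replace WHERE with HAVING after the GROUP BY

Corrected query:
SELECT account, MIN(amount) FROM transactions GROUP BY account HAVING MIN(amount) >= 403.49

Result:
account | MIN(amount)
--------+------------
ACC-101 | 4853.01    
ACC-102 | 780.13     
ACC-104 | 437.88     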